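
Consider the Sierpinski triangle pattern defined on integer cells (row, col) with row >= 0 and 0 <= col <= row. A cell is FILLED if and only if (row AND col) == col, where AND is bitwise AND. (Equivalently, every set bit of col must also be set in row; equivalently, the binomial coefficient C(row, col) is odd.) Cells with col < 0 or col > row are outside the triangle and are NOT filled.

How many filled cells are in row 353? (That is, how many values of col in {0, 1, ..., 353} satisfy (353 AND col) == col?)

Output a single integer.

353 in binary = 101100001
popcount(353) = number of 1-bits in 101100001 = 4
A col c satisfies (353 AND c) == c iff every set bit of c is also set in 353; each of the 4 set bits of 353 can independently be on or off in c.
count = 2^4 = 16

Answer: 16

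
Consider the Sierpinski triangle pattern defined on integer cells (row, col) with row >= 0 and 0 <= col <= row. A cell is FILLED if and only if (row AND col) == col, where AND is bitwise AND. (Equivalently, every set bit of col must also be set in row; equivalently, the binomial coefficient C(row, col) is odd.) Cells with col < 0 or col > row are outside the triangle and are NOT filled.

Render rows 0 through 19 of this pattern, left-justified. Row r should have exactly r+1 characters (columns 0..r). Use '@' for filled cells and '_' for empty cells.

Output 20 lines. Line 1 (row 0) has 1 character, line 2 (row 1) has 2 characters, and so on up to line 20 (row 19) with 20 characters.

Answer: @
@@
@_@
@@@@
@___@
@@__@@
@_@_@_@
@@@@@@@@
@_______@
@@______@@
@_@_____@_@
@@@@____@@@@
@___@___@___@
@@__@@__@@__@@
@_@_@_@_@_@_@_@
@@@@@@@@@@@@@@@@
@_______________@
@@______________@@
@_@_____________@_@
@@@@____________@@@@

Derivation:
r0=0: @
r1=1: @@
r2=10: @_@
r3=11: @@@@
r4=100: @___@
r5=101: @@__@@
r6=110: @_@_@_@
r7=111: @@@@@@@@
r8=1000: @_______@
r9=1001: @@______@@
r10=1010: @_@_____@_@
r11=1011: @@@@____@@@@
r12=1100: @___@___@___@
r13=1101: @@__@@__@@__@@
r14=1110: @_@_@_@_@_@_@_@
r15=1111: @@@@@@@@@@@@@@@@
r16=10000: @_______________@
r17=10001: @@______________@@
r18=10010: @_@_____________@_@
r19=10011: @@@@____________@@@@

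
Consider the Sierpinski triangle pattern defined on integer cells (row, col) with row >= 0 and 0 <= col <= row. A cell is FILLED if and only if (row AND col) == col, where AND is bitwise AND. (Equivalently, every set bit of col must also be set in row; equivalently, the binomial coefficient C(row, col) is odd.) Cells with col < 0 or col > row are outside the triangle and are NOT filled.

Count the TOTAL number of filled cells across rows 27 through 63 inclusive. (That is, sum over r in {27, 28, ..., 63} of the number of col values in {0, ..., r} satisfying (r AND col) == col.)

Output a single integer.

Answer: 574

Derivation:
r27=11011 pc4: +16 =16
r28=11100 pc3: +8 =24
r29=11101 pc4: +16 =40
r30=11110 pc4: +16 =56
r31=11111 pc5: +32 =88
r32=100000 pc1: +2 =90
r33=100001 pc2: +4 =94
r34=100010 pc2: +4 =98
r35=100011 pc3: +8 =106
r36=100100 pc2: +4 =110
r37=100101 pc3: +8 =118
r38=100110 pc3: +8 =126
r39=100111 pc4: +16 =142
r40=101000 pc2: +4 =146
r41=101001 pc3: +8 =154
r42=101010 pc3: +8 =162
r43=101011 pc4: +16 =178
r44=101100 pc3: +8 =186
r45=101101 pc4: +16 =202
r46=101110 pc4: +16 =218
r47=101111 pc5: +32 =250
r48=110000 pc2: +4 =254
r49=110001 pc3: +8 =262
r50=110010 pc3: +8 =270
r51=110011 pc4: +16 =286
r52=110100 pc3: +8 =294
r53=110101 pc4: +16 =310
r54=110110 pc4: +16 =326
r55=110111 pc5: +32 =358
r56=111000 pc3: +8 =366
r57=111001 pc4: +16 =382
r58=111010 pc4: +16 =398
r59=111011 pc5: +32 =430
r60=111100 pc4: +16 =446
r61=111101 pc5: +32 =478
r62=111110 pc5: +32 =510
r63=111111 pc6: +64 =574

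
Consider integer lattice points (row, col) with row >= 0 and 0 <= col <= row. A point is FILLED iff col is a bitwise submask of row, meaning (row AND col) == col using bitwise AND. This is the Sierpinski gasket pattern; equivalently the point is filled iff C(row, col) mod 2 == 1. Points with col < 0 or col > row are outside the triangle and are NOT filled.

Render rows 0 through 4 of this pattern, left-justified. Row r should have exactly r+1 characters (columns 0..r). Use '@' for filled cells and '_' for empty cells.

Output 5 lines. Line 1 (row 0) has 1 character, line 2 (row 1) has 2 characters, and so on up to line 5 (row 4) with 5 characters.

Answer: @
@@
@_@
@@@@
@___@

Derivation:
r0=0: @
r1=1: @@
r2=10: @_@
r3=11: @@@@
r4=100: @___@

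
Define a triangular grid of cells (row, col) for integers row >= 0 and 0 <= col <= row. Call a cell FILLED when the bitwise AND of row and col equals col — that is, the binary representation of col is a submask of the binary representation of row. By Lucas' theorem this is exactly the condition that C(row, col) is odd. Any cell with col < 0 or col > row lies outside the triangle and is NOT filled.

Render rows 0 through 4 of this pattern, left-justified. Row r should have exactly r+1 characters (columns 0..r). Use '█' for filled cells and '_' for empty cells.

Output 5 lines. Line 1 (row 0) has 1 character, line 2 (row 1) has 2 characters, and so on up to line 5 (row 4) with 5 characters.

r0=0: █
r1=1: ██
r2=10: █_█
r3=11: ████
r4=100: █___█

Answer: █
██
█_█
████
█___█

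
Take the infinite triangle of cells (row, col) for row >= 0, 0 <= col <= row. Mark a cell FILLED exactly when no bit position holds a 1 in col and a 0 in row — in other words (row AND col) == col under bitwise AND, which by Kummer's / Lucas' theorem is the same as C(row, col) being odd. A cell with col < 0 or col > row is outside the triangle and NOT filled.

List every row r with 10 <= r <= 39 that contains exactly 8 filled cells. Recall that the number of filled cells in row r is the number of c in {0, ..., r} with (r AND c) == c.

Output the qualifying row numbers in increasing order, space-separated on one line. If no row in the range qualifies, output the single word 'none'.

Answer: 11 13 14 19 21 22 25 26 28 35 37 38

Derivation:
Row r has 2^popcount(r) filled cells, so we need popcount(r) = log2(8) = 3.
Scan r = 10..39 and keep those with exactly 3 one-bits:
r=10=1010 popcount=2 -> skip
r=11=1011 popcount=3 -> KEEP
r=12=1100 popcount=2 -> skip
r=13=1101 popcount=3 -> KEEP
r=14=1110 popcount=3 -> KEEP
r=15=1111 popcount=4 -> skip
r=16=10000 popcount=1 -> skip
r=17=10001 popcount=2 -> skip
r=18=10010 popcount=2 -> skip
r=19=10011 popcount=3 -> KEEP
r=20=10100 popcount=2 -> skip
r=21=10101 popcount=3 -> KEEP
r=22=10110 popcount=3 -> KEEP
r=23=10111 popcount=4 -> skip
r=24=11000 popcount=2 -> skip
r=25=11001 popcount=3 -> KEEP
r=26=11010 popcount=3 -> KEEP
r=27=11011 popcount=4 -> skip
r=28=11100 popcount=3 -> KEEP
r=29=11101 popcount=4 -> skip
r=30=11110 popcount=4 -> skip
r=31=11111 popcount=5 -> skip
r=32=100000 popcount=1 -> skip
r=33=100001 popcount=2 -> skip
r=34=100010 popcount=2 -> skip
r=35=100011 popcount=3 -> KEEP
r=36=100100 popcount=2 -> skip
r=37=100101 popcount=3 -> KEEP
r=38=100110 popcount=3 -> KEEP
r=39=100111 popcount=4 -> skip
Kept rows: 11 13 14 19 21 22 25 26 28 35 37 38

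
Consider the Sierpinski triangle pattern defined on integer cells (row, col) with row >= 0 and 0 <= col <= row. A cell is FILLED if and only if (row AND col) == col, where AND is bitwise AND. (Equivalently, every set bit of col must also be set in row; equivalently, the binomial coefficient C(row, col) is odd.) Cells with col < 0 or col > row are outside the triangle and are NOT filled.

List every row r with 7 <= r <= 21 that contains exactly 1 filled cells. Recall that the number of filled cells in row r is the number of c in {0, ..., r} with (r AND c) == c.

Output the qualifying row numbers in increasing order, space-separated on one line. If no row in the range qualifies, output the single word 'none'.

Row r has 2^popcount(r) filled cells, so we need popcount(r) = log2(1) = 0.
Scan r = 7..21 and keep those with exactly 0 one-bits:
r=7=111 popcount=3 -> skip
r=8=1000 popcount=1 -> skip
r=9=1001 popcount=2 -> skip
r=10=1010 popcount=2 -> skip
r=11=1011 popcount=3 -> skip
r=12=1100 popcount=2 -> skip
r=13=1101 popcount=3 -> skip
r=14=1110 popcount=3 -> skip
r=15=1111 popcount=4 -> skip
r=16=10000 popcount=1 -> skip
r=17=10001 popcount=2 -> skip
r=18=10010 popcount=2 -> skip
r=19=10011 popcount=3 -> skip
r=20=10100 popcount=2 -> skip
r=21=10101 popcount=3 -> skip
Kept rows: none

Answer: none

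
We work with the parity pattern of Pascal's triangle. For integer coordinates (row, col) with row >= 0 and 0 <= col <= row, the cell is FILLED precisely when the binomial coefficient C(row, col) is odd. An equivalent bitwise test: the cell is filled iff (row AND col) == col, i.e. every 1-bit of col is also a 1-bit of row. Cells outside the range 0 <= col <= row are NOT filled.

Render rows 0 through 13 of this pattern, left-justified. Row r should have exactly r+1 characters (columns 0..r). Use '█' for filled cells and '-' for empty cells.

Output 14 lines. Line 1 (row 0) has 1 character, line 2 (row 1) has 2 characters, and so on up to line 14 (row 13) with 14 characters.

r0=0: █
r1=1: ██
r2=10: █-█
r3=11: ████
r4=100: █---█
r5=101: ██--██
r6=110: █-█-█-█
r7=111: ████████
r8=1000: █-------█
r9=1001: ██------██
r10=1010: █-█-----█-█
r11=1011: ████----████
r12=1100: █---█---█---█
r13=1101: ██--██--██--██

Answer: █
██
█-█
████
█---█
██--██
█-█-█-█
████████
█-------█
██------██
█-█-----█-█
████----████
█---█---█---█
██--██--██--██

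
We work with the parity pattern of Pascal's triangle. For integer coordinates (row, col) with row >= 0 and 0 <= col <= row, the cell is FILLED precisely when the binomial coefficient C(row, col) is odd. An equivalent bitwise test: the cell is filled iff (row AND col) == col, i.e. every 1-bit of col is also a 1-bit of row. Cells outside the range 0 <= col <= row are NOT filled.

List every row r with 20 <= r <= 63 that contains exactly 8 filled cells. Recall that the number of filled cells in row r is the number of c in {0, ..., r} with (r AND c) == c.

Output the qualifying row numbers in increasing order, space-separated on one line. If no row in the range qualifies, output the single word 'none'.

Answer: 21 22 25 26 28 35 37 38 41 42 44 49 50 52 56

Derivation:
Row r has 2^popcount(r) filled cells, so we need popcount(r) = log2(8) = 3.
Scan r = 20..63 and keep those with exactly 3 one-bits:
r=20=10100 popcount=2 -> skip
r=21=10101 popcount=3 -> KEEP
r=22=10110 popcount=3 -> KEEP
r=23=10111 popcount=4 -> skip
r=24=11000 popcount=2 -> skip
r=25=11001 popcount=3 -> KEEP
r=26=11010 popcount=3 -> KEEP
r=27=11011 popcount=4 -> skip
r=28=11100 popcount=3 -> KEEP
r=29=11101 popcount=4 -> skip
r=30=11110 popcount=4 -> skip
r=31=11111 popcount=5 -> skip
r=32=100000 popcount=1 -> skip
r=33=100001 popcount=2 -> skip
r=34=100010 popcount=2 -> skip
r=35=100011 popcount=3 -> KEEP
r=36=100100 popcount=2 -> skip
r=37=100101 popcount=3 -> KEEP
r=38=100110 popcount=3 -> KEEP
r=39=100111 popcount=4 -> skip
r=40=101000 popcount=2 -> skip
r=41=101001 popcount=3 -> KEEP
r=42=101010 popcount=3 -> KEEP
r=43=101011 popcount=4 -> skip
r=44=101100 popcount=3 -> KEEP
r=45=101101 popcount=4 -> skip
r=46=101110 popcount=4 -> skip
r=47=101111 popcount=5 -> skip
r=48=110000 popcount=2 -> skip
r=49=110001 popcount=3 -> KEEP
r=50=110010 popcount=3 -> KEEP
r=51=110011 popcount=4 -> skip
r=52=110100 popcount=3 -> KEEP
r=53=110101 popcount=4 -> skip
r=54=110110 popcount=4 -> skip
r=55=110111 popcount=5 -> skip
r=56=111000 popcount=3 -> KEEP
r=57=111001 popcount=4 -> skip
r=58=111010 popcount=4 -> skip
r=59=111011 popcount=5 -> skip
r=60=111100 popcount=4 -> skip
r=61=111101 popcount=5 -> skip
r=62=111110 popcount=5 -> skip
r=63=111111 popcount=6 -> skip
Kept rows: 21 22 25 26 28 35 37 38 41 42 44 49 50 52 56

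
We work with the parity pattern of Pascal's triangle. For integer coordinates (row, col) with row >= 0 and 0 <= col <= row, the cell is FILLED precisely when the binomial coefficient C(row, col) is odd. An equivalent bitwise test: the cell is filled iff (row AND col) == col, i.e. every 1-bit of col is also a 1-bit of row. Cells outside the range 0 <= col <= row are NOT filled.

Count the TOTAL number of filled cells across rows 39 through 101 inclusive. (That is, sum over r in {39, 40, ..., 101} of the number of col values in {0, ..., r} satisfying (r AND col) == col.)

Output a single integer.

r39=100111 pc4: +16 =16
r40=101000 pc2: +4 =20
r41=101001 pc3: +8 =28
r42=101010 pc3: +8 =36
r43=101011 pc4: +16 =52
r44=101100 pc3: +8 =60
r45=101101 pc4: +16 =76
r46=101110 pc4: +16 =92
r47=101111 pc5: +32 =124
r48=110000 pc2: +4 =128
r49=110001 pc3: +8 =136
r50=110010 pc3: +8 =144
r51=110011 pc4: +16 =160
r52=110100 pc3: +8 =168
r53=110101 pc4: +16 =184
r54=110110 pc4: +16 =200
r55=110111 pc5: +32 =232
r56=111000 pc3: +8 =240
r57=111001 pc4: +16 =256
r58=111010 pc4: +16 =272
r59=111011 pc5: +32 =304
r60=111100 pc4: +16 =320
r61=111101 pc5: +32 =352
r62=111110 pc5: +32 =384
r63=111111 pc6: +64 =448
r64=1000000 pc1: +2 =450
r65=1000001 pc2: +4 =454
r66=1000010 pc2: +4 =458
r67=1000011 pc3: +8 =466
r68=1000100 pc2: +4 =470
r69=1000101 pc3: +8 =478
r70=1000110 pc3: +8 =486
r71=1000111 pc4: +16 =502
r72=1001000 pc2: +4 =506
r73=1001001 pc3: +8 =514
r74=1001010 pc3: +8 =522
r75=1001011 pc4: +16 =538
r76=1001100 pc3: +8 =546
r77=1001101 pc4: +16 =562
r78=1001110 pc4: +16 =578
r79=1001111 pc5: +32 =610
r80=1010000 pc2: +4 =614
r81=1010001 pc3: +8 =622
r82=1010010 pc3: +8 =630
r83=1010011 pc4: +16 =646
r84=1010100 pc3: +8 =654
r85=1010101 pc4: +16 =670
r86=1010110 pc4: +16 =686
r87=1010111 pc5: +32 =718
r88=1011000 pc3: +8 =726
r89=1011001 pc4: +16 =742
r90=1011010 pc4: +16 =758
r91=1011011 pc5: +32 =790
r92=1011100 pc4: +16 =806
r93=1011101 pc5: +32 =838
r94=1011110 pc5: +32 =870
r95=1011111 pc6: +64 =934
r96=1100000 pc2: +4 =938
r97=1100001 pc3: +8 =946
r98=1100010 pc3: +8 =954
r99=1100011 pc4: +16 =970
r100=1100100 pc3: +8 =978
r101=1100101 pc4: +16 =994

Answer: 994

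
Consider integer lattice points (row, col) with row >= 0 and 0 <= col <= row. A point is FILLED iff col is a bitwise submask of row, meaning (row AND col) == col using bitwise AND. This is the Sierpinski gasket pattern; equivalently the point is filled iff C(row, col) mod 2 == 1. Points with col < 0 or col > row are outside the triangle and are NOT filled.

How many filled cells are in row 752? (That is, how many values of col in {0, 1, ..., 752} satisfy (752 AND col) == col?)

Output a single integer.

752 in binary = 1011110000
popcount(752) = number of 1-bits in 1011110000 = 5
A col c satisfies (752 AND c) == c iff every set bit of c is also set in 752; each of the 5 set bits of 752 can independently be on or off in c.
count = 2^5 = 32

Answer: 32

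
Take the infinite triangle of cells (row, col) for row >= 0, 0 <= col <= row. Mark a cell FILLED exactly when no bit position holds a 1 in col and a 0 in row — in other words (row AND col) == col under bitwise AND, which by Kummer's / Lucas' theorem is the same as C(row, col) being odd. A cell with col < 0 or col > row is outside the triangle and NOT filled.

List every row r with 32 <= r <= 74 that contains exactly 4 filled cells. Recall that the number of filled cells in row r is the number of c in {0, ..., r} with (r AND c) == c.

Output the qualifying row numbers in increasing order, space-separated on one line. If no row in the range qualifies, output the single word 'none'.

Answer: 33 34 36 40 48 65 66 68 72

Derivation:
Row r has 2^popcount(r) filled cells, so we need popcount(r) = log2(4) = 2.
Scan r = 32..74 and keep those with exactly 2 one-bits:
r=32=100000 popcount=1 -> skip
r=33=100001 popcount=2 -> KEEP
r=34=100010 popcount=2 -> KEEP
r=35=100011 popcount=3 -> skip
r=36=100100 popcount=2 -> KEEP
r=37=100101 popcount=3 -> skip
r=38=100110 popcount=3 -> skip
r=39=100111 popcount=4 -> skip
r=40=101000 popcount=2 -> KEEP
r=41=101001 popcount=3 -> skip
r=42=101010 popcount=3 -> skip
r=43=101011 popcount=4 -> skip
r=44=101100 popcount=3 -> skip
r=45=101101 popcount=4 -> skip
r=46=101110 popcount=4 -> skip
r=47=101111 popcount=5 -> skip
r=48=110000 popcount=2 -> KEEP
r=49=110001 popcount=3 -> skip
r=50=110010 popcount=3 -> skip
r=51=110011 popcount=4 -> skip
r=52=110100 popcount=3 -> skip
r=53=110101 popcount=4 -> skip
r=54=110110 popcount=4 -> skip
r=55=110111 popcount=5 -> skip
r=56=111000 popcount=3 -> skip
r=57=111001 popcount=4 -> skip
r=58=111010 popcount=4 -> skip
r=59=111011 popcount=5 -> skip
r=60=111100 popcount=4 -> skip
r=61=111101 popcount=5 -> skip
r=62=111110 popcount=5 -> skip
r=63=111111 popcount=6 -> skip
r=64=1000000 popcount=1 -> skip
r=65=1000001 popcount=2 -> KEEP
r=66=1000010 popcount=2 -> KEEP
r=67=1000011 popcount=3 -> skip
r=68=1000100 popcount=2 -> KEEP
r=69=1000101 popcount=3 -> skip
r=70=1000110 popcount=3 -> skip
r=71=1000111 popcount=4 -> skip
r=72=1001000 popcount=2 -> KEEP
r=73=1001001 popcount=3 -> skip
r=74=1001010 popcount=3 -> skip
Kept rows: 33 34 36 40 48 65 66 68 72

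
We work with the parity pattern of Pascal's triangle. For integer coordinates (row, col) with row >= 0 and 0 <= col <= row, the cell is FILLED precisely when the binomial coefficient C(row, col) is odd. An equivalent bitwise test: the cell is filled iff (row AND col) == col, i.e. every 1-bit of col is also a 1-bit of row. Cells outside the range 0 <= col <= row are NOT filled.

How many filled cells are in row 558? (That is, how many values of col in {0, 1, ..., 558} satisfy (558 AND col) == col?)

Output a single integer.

558 in binary = 1000101110
popcount(558) = number of 1-bits in 1000101110 = 5
A col c satisfies (558 AND c) == c iff every set bit of c is also set in 558; each of the 5 set bits of 558 can independently be on or off in c.
count = 2^5 = 32

Answer: 32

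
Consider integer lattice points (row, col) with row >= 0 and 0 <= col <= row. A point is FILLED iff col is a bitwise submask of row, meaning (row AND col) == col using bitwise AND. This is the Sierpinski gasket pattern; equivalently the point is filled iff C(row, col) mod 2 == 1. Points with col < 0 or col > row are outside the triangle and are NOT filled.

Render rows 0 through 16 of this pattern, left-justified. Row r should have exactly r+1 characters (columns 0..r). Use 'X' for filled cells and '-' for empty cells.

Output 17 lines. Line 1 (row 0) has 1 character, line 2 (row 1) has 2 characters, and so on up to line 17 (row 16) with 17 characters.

r0=0: X
r1=1: XX
r2=10: X-X
r3=11: XXXX
r4=100: X---X
r5=101: XX--XX
r6=110: X-X-X-X
r7=111: XXXXXXXX
r8=1000: X-------X
r9=1001: XX------XX
r10=1010: X-X-----X-X
r11=1011: XXXX----XXXX
r12=1100: X---X---X---X
r13=1101: XX--XX--XX--XX
r14=1110: X-X-X-X-X-X-X-X
r15=1111: XXXXXXXXXXXXXXXX
r16=10000: X---------------X

Answer: X
XX
X-X
XXXX
X---X
XX--XX
X-X-X-X
XXXXXXXX
X-------X
XX------XX
X-X-----X-X
XXXX----XXXX
X---X---X---X
XX--XX--XX--XX
X-X-X-X-X-X-X-X
XXXXXXXXXXXXXXXX
X---------------X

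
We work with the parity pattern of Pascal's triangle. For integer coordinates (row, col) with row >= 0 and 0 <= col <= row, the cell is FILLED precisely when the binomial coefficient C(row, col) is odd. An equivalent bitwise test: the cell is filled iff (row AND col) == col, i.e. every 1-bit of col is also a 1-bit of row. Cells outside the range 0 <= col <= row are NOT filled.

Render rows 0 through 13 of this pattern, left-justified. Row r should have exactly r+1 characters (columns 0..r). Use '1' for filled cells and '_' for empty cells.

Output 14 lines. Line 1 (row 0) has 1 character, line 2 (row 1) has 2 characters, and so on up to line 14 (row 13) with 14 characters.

Answer: 1
11
1_1
1111
1___1
11__11
1_1_1_1
11111111
1_______1
11______11
1_1_____1_1
1111____1111
1___1___1___1
11__11__11__11

Derivation:
r0=0: 1
r1=1: 11
r2=10: 1_1
r3=11: 1111
r4=100: 1___1
r5=101: 11__11
r6=110: 1_1_1_1
r7=111: 11111111
r8=1000: 1_______1
r9=1001: 11______11
r10=1010: 1_1_____1_1
r11=1011: 1111____1111
r12=1100: 1___1___1___1
r13=1101: 11__11__11__11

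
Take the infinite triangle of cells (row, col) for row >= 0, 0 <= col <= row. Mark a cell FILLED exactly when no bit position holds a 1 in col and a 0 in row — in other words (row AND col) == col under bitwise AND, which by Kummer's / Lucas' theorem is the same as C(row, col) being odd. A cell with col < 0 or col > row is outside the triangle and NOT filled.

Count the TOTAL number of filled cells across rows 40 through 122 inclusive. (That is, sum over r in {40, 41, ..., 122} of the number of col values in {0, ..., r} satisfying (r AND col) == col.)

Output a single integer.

r40=101000 pc2: +4 =4
r41=101001 pc3: +8 =12
r42=101010 pc3: +8 =20
r43=101011 pc4: +16 =36
r44=101100 pc3: +8 =44
r45=101101 pc4: +16 =60
r46=101110 pc4: +16 =76
r47=101111 pc5: +32 =108
r48=110000 pc2: +4 =112
r49=110001 pc3: +8 =120
r50=110010 pc3: +8 =128
r51=110011 pc4: +16 =144
r52=110100 pc3: +8 =152
r53=110101 pc4: +16 =168
r54=110110 pc4: +16 =184
r55=110111 pc5: +32 =216
r56=111000 pc3: +8 =224
r57=111001 pc4: +16 =240
r58=111010 pc4: +16 =256
r59=111011 pc5: +32 =288
r60=111100 pc4: +16 =304
r61=111101 pc5: +32 =336
r62=111110 pc5: +32 =368
r63=111111 pc6: +64 =432
r64=1000000 pc1: +2 =434
r65=1000001 pc2: +4 =438
r66=1000010 pc2: +4 =442
r67=1000011 pc3: +8 =450
r68=1000100 pc2: +4 =454
r69=1000101 pc3: +8 =462
r70=1000110 pc3: +8 =470
r71=1000111 pc4: +16 =486
r72=1001000 pc2: +4 =490
r73=1001001 pc3: +8 =498
r74=1001010 pc3: +8 =506
r75=1001011 pc4: +16 =522
r76=1001100 pc3: +8 =530
r77=1001101 pc4: +16 =546
r78=1001110 pc4: +16 =562
r79=1001111 pc5: +32 =594
r80=1010000 pc2: +4 =598
r81=1010001 pc3: +8 =606
r82=1010010 pc3: +8 =614
r83=1010011 pc4: +16 =630
r84=1010100 pc3: +8 =638
r85=1010101 pc4: +16 =654
r86=1010110 pc4: +16 =670
r87=1010111 pc5: +32 =702
r88=1011000 pc3: +8 =710
r89=1011001 pc4: +16 =726
r90=1011010 pc4: +16 =742
r91=1011011 pc5: +32 =774
r92=1011100 pc4: +16 =790
r93=1011101 pc5: +32 =822
r94=1011110 pc5: +32 =854
r95=1011111 pc6: +64 =918
r96=1100000 pc2: +4 =922
r97=1100001 pc3: +8 =930
r98=1100010 pc3: +8 =938
r99=1100011 pc4: +16 =954
r100=1100100 pc3: +8 =962
r101=1100101 pc4: +16 =978
r102=1100110 pc4: +16 =994
r103=1100111 pc5: +32 =1026
r104=1101000 pc3: +8 =1034
r105=1101001 pc4: +16 =1050
r106=1101010 pc4: +16 =1066
r107=1101011 pc5: +32 =1098
r108=1101100 pc4: +16 =1114
r109=1101101 pc5: +32 =1146
r110=1101110 pc5: +32 =1178
r111=1101111 pc6: +64 =1242
r112=1110000 pc3: +8 =1250
r113=1110001 pc4: +16 =1266
r114=1110010 pc4: +16 =1282
r115=1110011 pc5: +32 =1314
r116=1110100 pc4: +16 =1330
r117=1110101 pc5: +32 =1362
r118=1110110 pc5: +32 =1394
r119=1110111 pc6: +64 =1458
r120=1111000 pc4: +16 =1474
r121=1111001 pc5: +32 =1506
r122=1111010 pc5: +32 =1538

Answer: 1538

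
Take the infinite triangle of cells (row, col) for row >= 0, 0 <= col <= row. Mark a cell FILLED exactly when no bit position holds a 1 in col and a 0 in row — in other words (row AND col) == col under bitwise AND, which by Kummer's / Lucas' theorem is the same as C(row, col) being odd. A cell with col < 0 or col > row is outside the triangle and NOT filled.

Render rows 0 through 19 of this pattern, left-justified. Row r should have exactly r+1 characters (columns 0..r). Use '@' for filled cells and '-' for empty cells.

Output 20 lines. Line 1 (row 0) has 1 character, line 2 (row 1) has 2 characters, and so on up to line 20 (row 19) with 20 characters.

Answer: @
@@
@-@
@@@@
@---@
@@--@@
@-@-@-@
@@@@@@@@
@-------@
@@------@@
@-@-----@-@
@@@@----@@@@
@---@---@---@
@@--@@--@@--@@
@-@-@-@-@-@-@-@
@@@@@@@@@@@@@@@@
@---------------@
@@--------------@@
@-@-------------@-@
@@@@------------@@@@

Derivation:
r0=0: @
r1=1: @@
r2=10: @-@
r3=11: @@@@
r4=100: @---@
r5=101: @@--@@
r6=110: @-@-@-@
r7=111: @@@@@@@@
r8=1000: @-------@
r9=1001: @@------@@
r10=1010: @-@-----@-@
r11=1011: @@@@----@@@@
r12=1100: @---@---@---@
r13=1101: @@--@@--@@--@@
r14=1110: @-@-@-@-@-@-@-@
r15=1111: @@@@@@@@@@@@@@@@
r16=10000: @---------------@
r17=10001: @@--------------@@
r18=10010: @-@-------------@-@
r19=10011: @@@@------------@@@@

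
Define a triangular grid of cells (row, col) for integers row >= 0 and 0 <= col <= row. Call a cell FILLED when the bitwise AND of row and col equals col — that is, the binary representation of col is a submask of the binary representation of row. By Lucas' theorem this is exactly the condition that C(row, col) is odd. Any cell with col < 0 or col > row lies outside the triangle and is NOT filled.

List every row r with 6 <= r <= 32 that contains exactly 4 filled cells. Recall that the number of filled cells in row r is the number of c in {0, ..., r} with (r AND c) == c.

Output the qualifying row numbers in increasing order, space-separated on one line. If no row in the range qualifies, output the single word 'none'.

Answer: 6 9 10 12 17 18 20 24

Derivation:
Row r has 2^popcount(r) filled cells, so we need popcount(r) = log2(4) = 2.
Scan r = 6..32 and keep those with exactly 2 one-bits:
r=6=110 popcount=2 -> KEEP
r=7=111 popcount=3 -> skip
r=8=1000 popcount=1 -> skip
r=9=1001 popcount=2 -> KEEP
r=10=1010 popcount=2 -> KEEP
r=11=1011 popcount=3 -> skip
r=12=1100 popcount=2 -> KEEP
r=13=1101 popcount=3 -> skip
r=14=1110 popcount=3 -> skip
r=15=1111 popcount=4 -> skip
r=16=10000 popcount=1 -> skip
r=17=10001 popcount=2 -> KEEP
r=18=10010 popcount=2 -> KEEP
r=19=10011 popcount=3 -> skip
r=20=10100 popcount=2 -> KEEP
r=21=10101 popcount=3 -> skip
r=22=10110 popcount=3 -> skip
r=23=10111 popcount=4 -> skip
r=24=11000 popcount=2 -> KEEP
r=25=11001 popcount=3 -> skip
r=26=11010 popcount=3 -> skip
r=27=11011 popcount=4 -> skip
r=28=11100 popcount=3 -> skip
r=29=11101 popcount=4 -> skip
r=30=11110 popcount=4 -> skip
r=31=11111 popcount=5 -> skip
r=32=100000 popcount=1 -> skip
Kept rows: 6 9 10 12 17 18 20 24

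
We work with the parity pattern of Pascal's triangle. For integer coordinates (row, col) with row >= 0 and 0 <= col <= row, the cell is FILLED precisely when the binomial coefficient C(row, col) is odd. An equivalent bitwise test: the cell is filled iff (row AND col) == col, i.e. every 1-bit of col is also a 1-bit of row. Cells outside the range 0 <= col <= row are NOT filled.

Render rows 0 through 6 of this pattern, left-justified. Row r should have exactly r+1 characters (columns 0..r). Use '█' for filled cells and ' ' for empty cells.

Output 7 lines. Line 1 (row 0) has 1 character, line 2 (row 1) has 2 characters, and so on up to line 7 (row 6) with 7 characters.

Answer: █
██
█ █
████
█   █
██  ██
█ █ █ █

Derivation:
r0=0: █
r1=1: ██
r2=10: █ █
r3=11: ████
r4=100: █   █
r5=101: ██  ██
r6=110: █ █ █ █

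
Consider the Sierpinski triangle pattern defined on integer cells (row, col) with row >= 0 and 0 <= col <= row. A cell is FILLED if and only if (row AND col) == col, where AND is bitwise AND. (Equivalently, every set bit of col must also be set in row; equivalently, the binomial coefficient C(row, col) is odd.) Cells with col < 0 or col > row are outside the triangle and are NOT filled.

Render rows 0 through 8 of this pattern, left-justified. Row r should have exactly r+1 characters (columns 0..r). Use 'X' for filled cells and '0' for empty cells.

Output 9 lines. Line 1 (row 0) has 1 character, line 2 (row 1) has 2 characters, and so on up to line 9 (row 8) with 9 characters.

r0=0: X
r1=1: XX
r2=10: X0X
r3=11: XXXX
r4=100: X000X
r5=101: XX00XX
r6=110: X0X0X0X
r7=111: XXXXXXXX
r8=1000: X0000000X

Answer: X
XX
X0X
XXXX
X000X
XX00XX
X0X0X0X
XXXXXXXX
X0000000X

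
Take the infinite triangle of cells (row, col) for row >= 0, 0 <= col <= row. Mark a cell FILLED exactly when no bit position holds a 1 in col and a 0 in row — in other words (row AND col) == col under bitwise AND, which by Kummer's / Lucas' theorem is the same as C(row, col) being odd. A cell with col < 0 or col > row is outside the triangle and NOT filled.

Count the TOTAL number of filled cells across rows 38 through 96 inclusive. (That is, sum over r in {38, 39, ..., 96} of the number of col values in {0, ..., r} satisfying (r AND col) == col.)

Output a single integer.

Answer: 946

Derivation:
r38=100110 pc3: +8 =8
r39=100111 pc4: +16 =24
r40=101000 pc2: +4 =28
r41=101001 pc3: +8 =36
r42=101010 pc3: +8 =44
r43=101011 pc4: +16 =60
r44=101100 pc3: +8 =68
r45=101101 pc4: +16 =84
r46=101110 pc4: +16 =100
r47=101111 pc5: +32 =132
r48=110000 pc2: +4 =136
r49=110001 pc3: +8 =144
r50=110010 pc3: +8 =152
r51=110011 pc4: +16 =168
r52=110100 pc3: +8 =176
r53=110101 pc4: +16 =192
r54=110110 pc4: +16 =208
r55=110111 pc5: +32 =240
r56=111000 pc3: +8 =248
r57=111001 pc4: +16 =264
r58=111010 pc4: +16 =280
r59=111011 pc5: +32 =312
r60=111100 pc4: +16 =328
r61=111101 pc5: +32 =360
r62=111110 pc5: +32 =392
r63=111111 pc6: +64 =456
r64=1000000 pc1: +2 =458
r65=1000001 pc2: +4 =462
r66=1000010 pc2: +4 =466
r67=1000011 pc3: +8 =474
r68=1000100 pc2: +4 =478
r69=1000101 pc3: +8 =486
r70=1000110 pc3: +8 =494
r71=1000111 pc4: +16 =510
r72=1001000 pc2: +4 =514
r73=1001001 pc3: +8 =522
r74=1001010 pc3: +8 =530
r75=1001011 pc4: +16 =546
r76=1001100 pc3: +8 =554
r77=1001101 pc4: +16 =570
r78=1001110 pc4: +16 =586
r79=1001111 pc5: +32 =618
r80=1010000 pc2: +4 =622
r81=1010001 pc3: +8 =630
r82=1010010 pc3: +8 =638
r83=1010011 pc4: +16 =654
r84=1010100 pc3: +8 =662
r85=1010101 pc4: +16 =678
r86=1010110 pc4: +16 =694
r87=1010111 pc5: +32 =726
r88=1011000 pc3: +8 =734
r89=1011001 pc4: +16 =750
r90=1011010 pc4: +16 =766
r91=1011011 pc5: +32 =798
r92=1011100 pc4: +16 =814
r93=1011101 pc5: +32 =846
r94=1011110 pc5: +32 =878
r95=1011111 pc6: +64 =942
r96=1100000 pc2: +4 =946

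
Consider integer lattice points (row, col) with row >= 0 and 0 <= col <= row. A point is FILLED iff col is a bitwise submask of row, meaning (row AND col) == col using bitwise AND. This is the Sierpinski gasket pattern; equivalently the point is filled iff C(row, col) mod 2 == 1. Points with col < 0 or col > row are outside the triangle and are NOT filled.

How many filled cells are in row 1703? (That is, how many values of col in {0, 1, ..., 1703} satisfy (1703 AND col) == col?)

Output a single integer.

Answer: 128

Derivation:
1703 in binary = 11010100111
popcount(1703) = number of 1-bits in 11010100111 = 7
A col c satisfies (1703 AND c) == c iff every set bit of c is also set in 1703; each of the 7 set bits of 1703 can independently be on or off in c.
count = 2^7 = 128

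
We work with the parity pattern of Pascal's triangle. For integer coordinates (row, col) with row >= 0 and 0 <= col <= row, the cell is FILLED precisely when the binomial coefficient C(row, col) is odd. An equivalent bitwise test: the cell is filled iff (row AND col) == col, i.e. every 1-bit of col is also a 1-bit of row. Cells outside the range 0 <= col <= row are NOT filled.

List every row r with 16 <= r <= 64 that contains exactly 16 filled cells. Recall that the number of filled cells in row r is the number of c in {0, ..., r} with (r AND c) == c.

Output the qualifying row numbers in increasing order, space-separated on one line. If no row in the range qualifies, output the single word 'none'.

Answer: 23 27 29 30 39 43 45 46 51 53 54 57 58 60

Derivation:
Row r has 2^popcount(r) filled cells, so we need popcount(r) = log2(16) = 4.
Scan r = 16..64 and keep those with exactly 4 one-bits:
r=16=10000 popcount=1 -> skip
r=17=10001 popcount=2 -> skip
r=18=10010 popcount=2 -> skip
r=19=10011 popcount=3 -> skip
r=20=10100 popcount=2 -> skip
r=21=10101 popcount=3 -> skip
r=22=10110 popcount=3 -> skip
r=23=10111 popcount=4 -> KEEP
r=24=11000 popcount=2 -> skip
r=25=11001 popcount=3 -> skip
r=26=11010 popcount=3 -> skip
r=27=11011 popcount=4 -> KEEP
r=28=11100 popcount=3 -> skip
r=29=11101 popcount=4 -> KEEP
r=30=11110 popcount=4 -> KEEP
r=31=11111 popcount=5 -> skip
r=32=100000 popcount=1 -> skip
r=33=100001 popcount=2 -> skip
r=34=100010 popcount=2 -> skip
r=35=100011 popcount=3 -> skip
r=36=100100 popcount=2 -> skip
r=37=100101 popcount=3 -> skip
r=38=100110 popcount=3 -> skip
r=39=100111 popcount=4 -> KEEP
r=40=101000 popcount=2 -> skip
r=41=101001 popcount=3 -> skip
r=42=101010 popcount=3 -> skip
r=43=101011 popcount=4 -> KEEP
r=44=101100 popcount=3 -> skip
r=45=101101 popcount=4 -> KEEP
r=46=101110 popcount=4 -> KEEP
r=47=101111 popcount=5 -> skip
r=48=110000 popcount=2 -> skip
r=49=110001 popcount=3 -> skip
r=50=110010 popcount=3 -> skip
r=51=110011 popcount=4 -> KEEP
r=52=110100 popcount=3 -> skip
r=53=110101 popcount=4 -> KEEP
r=54=110110 popcount=4 -> KEEP
r=55=110111 popcount=5 -> skip
r=56=111000 popcount=3 -> skip
r=57=111001 popcount=4 -> KEEP
r=58=111010 popcount=4 -> KEEP
r=59=111011 popcount=5 -> skip
r=60=111100 popcount=4 -> KEEP
r=61=111101 popcount=5 -> skip
r=62=111110 popcount=5 -> skip
r=63=111111 popcount=6 -> skip
r=64=1000000 popcount=1 -> skip
Kept rows: 23 27 29 30 39 43 45 46 51 53 54 57 58 60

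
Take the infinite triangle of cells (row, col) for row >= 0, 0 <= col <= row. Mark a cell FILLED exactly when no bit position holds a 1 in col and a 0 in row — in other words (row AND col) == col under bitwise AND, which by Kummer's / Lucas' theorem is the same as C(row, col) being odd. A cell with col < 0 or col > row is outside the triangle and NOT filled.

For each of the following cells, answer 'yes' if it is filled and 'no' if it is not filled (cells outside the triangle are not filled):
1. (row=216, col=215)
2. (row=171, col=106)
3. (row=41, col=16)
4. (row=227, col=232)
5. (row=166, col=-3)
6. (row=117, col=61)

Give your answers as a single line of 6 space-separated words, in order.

(216,215): row=0b11011000, col=0b11010111, row AND col = 0b11010000 = 208; 208 != 215 -> empty
(171,106): row=0b10101011, col=0b1101010, row AND col = 0b101010 = 42; 42 != 106 -> empty
(41,16): row=0b101001, col=0b10000, row AND col = 0b0 = 0; 0 != 16 -> empty
(227,232): col outside [0, 227] -> not filled
(166,-3): col outside [0, 166] -> not filled
(117,61): row=0b1110101, col=0b111101, row AND col = 0b110101 = 53; 53 != 61 -> empty

Answer: no no no no no no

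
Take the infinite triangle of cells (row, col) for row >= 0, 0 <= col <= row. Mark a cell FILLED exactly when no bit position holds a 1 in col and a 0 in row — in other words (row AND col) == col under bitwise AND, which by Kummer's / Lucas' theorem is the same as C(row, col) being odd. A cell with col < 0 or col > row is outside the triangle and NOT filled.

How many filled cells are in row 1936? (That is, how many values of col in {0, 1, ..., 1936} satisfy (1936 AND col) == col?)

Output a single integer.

1936 in binary = 11110010000
popcount(1936) = number of 1-bits in 11110010000 = 5
A col c satisfies (1936 AND c) == c iff every set bit of c is also set in 1936; each of the 5 set bits of 1936 can independently be on or off in c.
count = 2^5 = 32

Answer: 32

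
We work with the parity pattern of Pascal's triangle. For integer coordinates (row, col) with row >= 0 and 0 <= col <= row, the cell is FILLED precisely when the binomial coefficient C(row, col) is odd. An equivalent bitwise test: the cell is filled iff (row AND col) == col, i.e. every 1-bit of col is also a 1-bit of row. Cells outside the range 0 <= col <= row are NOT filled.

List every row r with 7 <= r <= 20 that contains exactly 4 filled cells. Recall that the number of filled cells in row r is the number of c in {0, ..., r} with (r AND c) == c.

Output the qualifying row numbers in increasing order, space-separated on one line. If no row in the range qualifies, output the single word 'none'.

Row r has 2^popcount(r) filled cells, so we need popcount(r) = log2(4) = 2.
Scan r = 7..20 and keep those with exactly 2 one-bits:
r=7=111 popcount=3 -> skip
r=8=1000 popcount=1 -> skip
r=9=1001 popcount=2 -> KEEP
r=10=1010 popcount=2 -> KEEP
r=11=1011 popcount=3 -> skip
r=12=1100 popcount=2 -> KEEP
r=13=1101 popcount=3 -> skip
r=14=1110 popcount=3 -> skip
r=15=1111 popcount=4 -> skip
r=16=10000 popcount=1 -> skip
r=17=10001 popcount=2 -> KEEP
r=18=10010 popcount=2 -> KEEP
r=19=10011 popcount=3 -> skip
r=20=10100 popcount=2 -> KEEP
Kept rows: 9 10 12 17 18 20

Answer: 9 10 12 17 18 20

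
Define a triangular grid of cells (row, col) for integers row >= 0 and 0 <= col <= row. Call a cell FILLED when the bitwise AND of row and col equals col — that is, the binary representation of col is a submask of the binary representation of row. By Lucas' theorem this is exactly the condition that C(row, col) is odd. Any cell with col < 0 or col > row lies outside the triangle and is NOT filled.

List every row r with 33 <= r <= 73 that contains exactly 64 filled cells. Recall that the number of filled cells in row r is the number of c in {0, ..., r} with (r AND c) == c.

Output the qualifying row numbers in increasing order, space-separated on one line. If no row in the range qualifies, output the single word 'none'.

Row r has 2^popcount(r) filled cells, so we need popcount(r) = log2(64) = 6.
Scan r = 33..73 and keep those with exactly 6 one-bits:
r=33=100001 popcount=2 -> skip
r=34=100010 popcount=2 -> skip
r=35=100011 popcount=3 -> skip
r=36=100100 popcount=2 -> skip
r=37=100101 popcount=3 -> skip
r=38=100110 popcount=3 -> skip
r=39=100111 popcount=4 -> skip
r=40=101000 popcount=2 -> skip
r=41=101001 popcount=3 -> skip
r=42=101010 popcount=3 -> skip
r=43=101011 popcount=4 -> skip
r=44=101100 popcount=3 -> skip
r=45=101101 popcount=4 -> skip
r=46=101110 popcount=4 -> skip
r=47=101111 popcount=5 -> skip
r=48=110000 popcount=2 -> skip
r=49=110001 popcount=3 -> skip
r=50=110010 popcount=3 -> skip
r=51=110011 popcount=4 -> skip
r=52=110100 popcount=3 -> skip
r=53=110101 popcount=4 -> skip
r=54=110110 popcount=4 -> skip
r=55=110111 popcount=5 -> skip
r=56=111000 popcount=3 -> skip
r=57=111001 popcount=4 -> skip
r=58=111010 popcount=4 -> skip
r=59=111011 popcount=5 -> skip
r=60=111100 popcount=4 -> skip
r=61=111101 popcount=5 -> skip
r=62=111110 popcount=5 -> skip
r=63=111111 popcount=6 -> KEEP
r=64=1000000 popcount=1 -> skip
r=65=1000001 popcount=2 -> skip
r=66=1000010 popcount=2 -> skip
r=67=1000011 popcount=3 -> skip
r=68=1000100 popcount=2 -> skip
r=69=1000101 popcount=3 -> skip
r=70=1000110 popcount=3 -> skip
r=71=1000111 popcount=4 -> skip
r=72=1001000 popcount=2 -> skip
r=73=1001001 popcount=3 -> skip
Kept rows: 63

Answer: 63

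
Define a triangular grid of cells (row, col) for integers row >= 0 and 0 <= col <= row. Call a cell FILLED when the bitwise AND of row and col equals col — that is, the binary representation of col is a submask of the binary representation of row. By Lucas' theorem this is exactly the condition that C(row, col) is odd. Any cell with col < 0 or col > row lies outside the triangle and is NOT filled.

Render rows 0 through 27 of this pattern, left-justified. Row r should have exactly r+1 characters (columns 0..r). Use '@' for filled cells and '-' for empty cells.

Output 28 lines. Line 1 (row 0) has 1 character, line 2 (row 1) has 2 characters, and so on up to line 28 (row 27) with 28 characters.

r0=0: @
r1=1: @@
r2=10: @-@
r3=11: @@@@
r4=100: @---@
r5=101: @@--@@
r6=110: @-@-@-@
r7=111: @@@@@@@@
r8=1000: @-------@
r9=1001: @@------@@
r10=1010: @-@-----@-@
r11=1011: @@@@----@@@@
r12=1100: @---@---@---@
r13=1101: @@--@@--@@--@@
r14=1110: @-@-@-@-@-@-@-@
r15=1111: @@@@@@@@@@@@@@@@
r16=10000: @---------------@
r17=10001: @@--------------@@
r18=10010: @-@-------------@-@
r19=10011: @@@@------------@@@@
r20=10100: @---@-----------@---@
r21=10101: @@--@@----------@@--@@
r22=10110: @-@-@-@---------@-@-@-@
r23=10111: @@@@@@@@--------@@@@@@@@
r24=11000: @-------@-------@-------@
r25=11001: @@------@@------@@------@@
r26=11010: @-@-----@-@-----@-@-----@-@
r27=11011: @@@@----@@@@----@@@@----@@@@

Answer: @
@@
@-@
@@@@
@---@
@@--@@
@-@-@-@
@@@@@@@@
@-------@
@@------@@
@-@-----@-@
@@@@----@@@@
@---@---@---@
@@--@@--@@--@@
@-@-@-@-@-@-@-@
@@@@@@@@@@@@@@@@
@---------------@
@@--------------@@
@-@-------------@-@
@@@@------------@@@@
@---@-----------@---@
@@--@@----------@@--@@
@-@-@-@---------@-@-@-@
@@@@@@@@--------@@@@@@@@
@-------@-------@-------@
@@------@@------@@------@@
@-@-----@-@-----@-@-----@-@
@@@@----@@@@----@@@@----@@@@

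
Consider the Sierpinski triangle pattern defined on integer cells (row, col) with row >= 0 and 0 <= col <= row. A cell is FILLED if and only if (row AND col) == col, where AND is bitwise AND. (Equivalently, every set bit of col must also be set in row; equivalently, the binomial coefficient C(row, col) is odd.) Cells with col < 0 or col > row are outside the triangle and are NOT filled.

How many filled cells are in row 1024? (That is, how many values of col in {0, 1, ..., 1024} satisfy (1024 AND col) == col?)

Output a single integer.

1024 in binary = 10000000000
popcount(1024) = number of 1-bits in 10000000000 = 1
A col c satisfies (1024 AND c) == c iff every set bit of c is also set in 1024; each of the 1 set bits of 1024 can independently be on or off in c.
count = 2^1 = 2

Answer: 2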